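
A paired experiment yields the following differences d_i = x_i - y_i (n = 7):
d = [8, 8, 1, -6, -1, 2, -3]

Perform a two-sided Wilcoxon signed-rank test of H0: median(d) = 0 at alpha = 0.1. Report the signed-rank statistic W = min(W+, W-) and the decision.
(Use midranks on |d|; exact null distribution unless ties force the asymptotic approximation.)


Step 1: Drop any zero differences (none here) and take |d_i|.
|d| = [8, 8, 1, 6, 1, 2, 3]
Step 2: Midrank |d_i| (ties get averaged ranks).
ranks: |8|->6.5, |8|->6.5, |1|->1.5, |6|->5, |1|->1.5, |2|->3, |3|->4
Step 3: Attach original signs; sum ranks with positive sign and with negative sign.
W+ = 6.5 + 6.5 + 1.5 + 3 = 17.5
W- = 5 + 1.5 + 4 = 10.5
(Check: W+ + W- = 28 should equal n(n+1)/2 = 28.)
Step 4: Test statistic W = min(W+, W-) = 10.5.
Step 5: Ties in |d|, so use the tie-corrected normal approximation.
        E[W] = n(n+1)/4 = 7*8/4 = 14.
        Tie groups: |d|=1 (t=2), |d|=8 (t=2); sum(t^3 - t) = 12.
        Var[W] = n(n+1)(2n+1)/24 - sum(t^3-t)/48 = 840/24 - 12/48 = 34.75.
        z = (W - E[W]) / sqrt(Var[W]) = (10.5 - 14) / 5.8949 = -0.5937.
        Two-sided p = 2*Phi(z) = 0.552691.
Step 6: alpha = 0.1. fail to reject H0.

W+ = 17.5, W- = 10.5, W = min = 10.5, p = 0.552691, fail to reject H0.


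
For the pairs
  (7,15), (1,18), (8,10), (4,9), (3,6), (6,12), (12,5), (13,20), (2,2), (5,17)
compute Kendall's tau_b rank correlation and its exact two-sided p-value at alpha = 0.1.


Step 1: Enumerate the 45 unordered pairs (i,j) with i<j and classify each by sign(x_j-x_i) * sign(y_j-y_i).
  (1,2):dx=-6,dy=+3->D; (1,3):dx=+1,dy=-5->D; (1,4):dx=-3,dy=-6->C; (1,5):dx=-4,dy=-9->C
  (1,6):dx=-1,dy=-3->C; (1,7):dx=+5,dy=-10->D; (1,8):dx=+6,dy=+5->C; (1,9):dx=-5,dy=-13->C
  (1,10):dx=-2,dy=+2->D; (2,3):dx=+7,dy=-8->D; (2,4):dx=+3,dy=-9->D; (2,5):dx=+2,dy=-12->D
  (2,6):dx=+5,dy=-6->D; (2,7):dx=+11,dy=-13->D; (2,8):dx=+12,dy=+2->C; (2,9):dx=+1,dy=-16->D
  (2,10):dx=+4,dy=-1->D; (3,4):dx=-4,dy=-1->C; (3,5):dx=-5,dy=-4->C; (3,6):dx=-2,dy=+2->D
  (3,7):dx=+4,dy=-5->D; (3,8):dx=+5,dy=+10->C; (3,9):dx=-6,dy=-8->C; (3,10):dx=-3,dy=+7->D
  (4,5):dx=-1,dy=-3->C; (4,6):dx=+2,dy=+3->C; (4,7):dx=+8,dy=-4->D; (4,8):dx=+9,dy=+11->C
  (4,9):dx=-2,dy=-7->C; (4,10):dx=+1,dy=+8->C; (5,6):dx=+3,dy=+6->C; (5,7):dx=+9,dy=-1->D
  (5,8):dx=+10,dy=+14->C; (5,9):dx=-1,dy=-4->C; (5,10):dx=+2,dy=+11->C; (6,7):dx=+6,dy=-7->D
  (6,8):dx=+7,dy=+8->C; (6,9):dx=-4,dy=-10->C; (6,10):dx=-1,dy=+5->D; (7,8):dx=+1,dy=+15->C
  (7,9):dx=-10,dy=-3->C; (7,10):dx=-7,dy=+12->D; (8,9):dx=-11,dy=-18->C; (8,10):dx=-8,dy=-3->C
  (9,10):dx=+3,dy=+15->C
Step 2: C = 26, D = 19, total pairs = 45.
Step 3: tau = (C - D)/(n(n-1)/2) = (26 - 19)/45 = 0.155556.
Step 4: Exact two-sided p-value (enumerate n! = 3628800 permutations of y under H0): p = 0.600654.
Step 5: alpha = 0.1. fail to reject H0.

tau_b = 0.1556 (C=26, D=19), p = 0.600654, fail to reject H0.


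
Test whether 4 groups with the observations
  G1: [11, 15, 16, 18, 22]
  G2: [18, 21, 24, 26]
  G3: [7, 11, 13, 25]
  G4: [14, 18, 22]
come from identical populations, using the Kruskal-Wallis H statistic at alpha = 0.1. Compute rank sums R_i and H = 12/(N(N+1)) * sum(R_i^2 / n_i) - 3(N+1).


Step 1: Combine all N = 16 observations and assign midranks.
sorted (value, group, rank): (7,G3,1), (11,G1,2.5), (11,G3,2.5), (13,G3,4), (14,G4,5), (15,G1,6), (16,G1,7), (18,G1,9), (18,G2,9), (18,G4,9), (21,G2,11), (22,G1,12.5), (22,G4,12.5), (24,G2,14), (25,G3,15), (26,G2,16)
Step 2: Sum ranks within each group.
R_1 = 37 (n_1 = 5)
R_2 = 50 (n_2 = 4)
R_3 = 22.5 (n_3 = 4)
R_4 = 26.5 (n_4 = 3)
Step 3: H = 12/(N(N+1)) * sum(R_i^2/n_i) - 3(N+1)
     = 12/(16*17) * (37^2/5 + 50^2/4 + 22.5^2/4 + 26.5^2/3) - 3*17
     = 0.044118 * 1259.45 - 51
     = 4.563787.
Step 4: Ties present; correction factor C = 1 - 36/(16^3 - 16) = 0.991176. Corrected H = 4.563787 / 0.991176 = 4.604414.
Step 5: Under H0, H ~ chi^2(3); p-value = 0.203164.
Step 6: alpha = 0.1. fail to reject H0.

H = 4.6044, df = 3, p = 0.203164, fail to reject H0.


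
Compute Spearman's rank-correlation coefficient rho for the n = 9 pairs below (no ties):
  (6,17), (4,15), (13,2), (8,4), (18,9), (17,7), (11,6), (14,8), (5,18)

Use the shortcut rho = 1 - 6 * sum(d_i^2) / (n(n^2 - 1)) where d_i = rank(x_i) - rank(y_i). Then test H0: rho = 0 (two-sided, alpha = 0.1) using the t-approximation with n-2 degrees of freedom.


Step 1: Rank x and y separately (midranks; no ties here).
rank(x): 6->3, 4->1, 13->6, 8->4, 18->9, 17->8, 11->5, 14->7, 5->2
rank(y): 17->8, 15->7, 2->1, 4->2, 9->6, 7->4, 6->3, 8->5, 18->9
Step 2: d_i = R_x(i) - R_y(i); compute d_i^2.
  (3-8)^2=25, (1-7)^2=36, (6-1)^2=25, (4-2)^2=4, (9-6)^2=9, (8-4)^2=16, (5-3)^2=4, (7-5)^2=4, (2-9)^2=49
sum(d^2) = 172.
Step 3: rho = 1 - 6*172 / (9*(9^2 - 1)) = 1 - 1032/720 = -0.433333.
Step 4: Under H0, t = rho * sqrt((n-2)/(1-rho^2)) = -1.2721 ~ t(7).
Step 5: Two-sided p-value from the t-distribution with 7 df = 0.243952.
Step 6: alpha = 0.1. fail to reject H0.

rho = -0.4333, p = 0.243952, fail to reject H0 at alpha = 0.1.


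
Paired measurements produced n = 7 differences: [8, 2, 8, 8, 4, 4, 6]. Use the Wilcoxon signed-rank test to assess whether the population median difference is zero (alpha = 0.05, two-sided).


Step 1: Drop any zero differences (none here) and take |d_i|.
|d| = [8, 2, 8, 8, 4, 4, 6]
Step 2: Midrank |d_i| (ties get averaged ranks).
ranks: |8|->6, |2|->1, |8|->6, |8|->6, |4|->2.5, |4|->2.5, |6|->4
Step 3: Attach original signs; sum ranks with positive sign and with negative sign.
W+ = 6 + 1 + 6 + 6 + 2.5 + 2.5 + 4 = 28
W- = 0 = 0
(Check: W+ + W- = 28 should equal n(n+1)/2 = 28.)
Step 4: Test statistic W = min(W+, W-) = 0.
Step 5: Ties in |d|, so use the tie-corrected normal approximation.
        E[W] = n(n+1)/4 = 7*8/4 = 14.
        Tie groups: |d|=4 (t=2), |d|=8 (t=3); sum(t^3 - t) = 30.
        Var[W] = n(n+1)(2n+1)/24 - sum(t^3-t)/48 = 840/24 - 30/48 = 34.375.
        z = (W - E[W]) / sqrt(Var[W]) = (0 - 14) / 5.8630 = -2.3878.
        Two-sided p = 2*Phi(z) = 0.016947.
Step 6: alpha = 0.05. reject H0.

W+ = 28, W- = 0, W = min = 0, p = 0.016947, reject H0.


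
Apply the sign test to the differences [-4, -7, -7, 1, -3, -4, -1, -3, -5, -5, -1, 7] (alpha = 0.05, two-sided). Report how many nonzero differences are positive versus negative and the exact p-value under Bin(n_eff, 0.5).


Step 1: Discard zero differences. Original n = 12; n_eff = number of nonzero differences = 12.
Nonzero differences (with sign): -4, -7, -7, +1, -3, -4, -1, -3, -5, -5, -1, +7
Step 2: Count signs: positive = 2, negative = 10.
Step 3: Under H0: P(positive) = 0.5, so the number of positives S ~ Bin(12, 0.5).
Step 4: Two-sided exact p-value = sum of Bin(12,0.5) probabilities at or below the observed probability = 0.038574.
Step 5: alpha = 0.05. reject H0.

n_eff = 12, pos = 2, neg = 10, p = 0.038574, reject H0.


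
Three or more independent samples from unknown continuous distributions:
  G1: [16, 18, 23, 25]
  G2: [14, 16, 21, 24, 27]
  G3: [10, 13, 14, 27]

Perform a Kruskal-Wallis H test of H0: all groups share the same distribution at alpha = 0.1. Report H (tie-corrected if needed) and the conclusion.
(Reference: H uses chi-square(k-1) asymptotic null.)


Step 1: Combine all N = 13 observations and assign midranks.
sorted (value, group, rank): (10,G3,1), (13,G3,2), (14,G2,3.5), (14,G3,3.5), (16,G1,5.5), (16,G2,5.5), (18,G1,7), (21,G2,8), (23,G1,9), (24,G2,10), (25,G1,11), (27,G2,12.5), (27,G3,12.5)
Step 2: Sum ranks within each group.
R_1 = 32.5 (n_1 = 4)
R_2 = 39.5 (n_2 = 5)
R_3 = 19 (n_3 = 4)
Step 3: H = 12/(N(N+1)) * sum(R_i^2/n_i) - 3(N+1)
     = 12/(13*14) * (32.5^2/4 + 39.5^2/5 + 19^2/4) - 3*14
     = 0.065934 * 666.362 - 42
     = 1.935989.
Step 4: Ties present; correction factor C = 1 - 18/(13^3 - 13) = 0.991758. Corrected H = 1.935989 / 0.991758 = 1.952078.
Step 5: Under H0, H ~ chi^2(2); p-value = 0.376801.
Step 6: alpha = 0.1. fail to reject H0.

H = 1.9521, df = 2, p = 0.376801, fail to reject H0.


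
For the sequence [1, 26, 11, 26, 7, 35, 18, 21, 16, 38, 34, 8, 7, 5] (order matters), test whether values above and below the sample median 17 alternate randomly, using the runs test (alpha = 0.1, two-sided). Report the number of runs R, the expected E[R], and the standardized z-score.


Step 1: Compute median = 17; label A = above, B = below.
Labels in order: BABABAAABAABBB  (n_A = 7, n_B = 7)
Step 2: Count runs R = 9.
Step 3: Under H0 (random ordering), E[R] = 2*n_A*n_B/(n_A+n_B) + 1 = 2*7*7/14 + 1 = 8.0000.
        Var[R] = 2*n_A*n_B*(2*n_A*n_B - n_A - n_B) / ((n_A+n_B)^2 * (n_A+n_B-1)) = 8232/2548 = 3.2308.
        SD[R] = 1.7974.
Step 4: Continuity-corrected z = (R - 0.5 - E[R]) / SD[R] = (9 - 0.5 - 8.0000) / 1.7974 = 0.2782.
Step 5: Two-sided p-value via normal approximation = 2*(1 - Phi(|z|)) = 0.780879.
Step 6: alpha = 0.1. fail to reject H0.

R = 9, z = 0.2782, p = 0.780879, fail to reject H0.


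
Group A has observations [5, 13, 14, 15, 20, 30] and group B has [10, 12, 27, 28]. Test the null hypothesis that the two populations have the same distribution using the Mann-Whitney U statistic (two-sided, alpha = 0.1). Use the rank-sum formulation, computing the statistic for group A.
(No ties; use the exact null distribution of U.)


Step 1: Combine and sort all 10 observations; assign midranks.
sorted (value, group): (5,X), (10,Y), (12,Y), (13,X), (14,X), (15,X), (20,X), (27,Y), (28,Y), (30,X)
ranks: 5->1, 10->2, 12->3, 13->4, 14->5, 15->6, 20->7, 27->8, 28->9, 30->10
Step 2: Rank sum for X: R1 = 1 + 4 + 5 + 6 + 7 + 10 = 33.
Step 3: U_X = R1 - n1(n1+1)/2 = 33 - 6*7/2 = 33 - 21 = 12.
       U_Y = n1*n2 - U_X = 24 - 12 = 12.
Step 4: No ties, so the exact null distribution of U (based on enumerating the C(10,6) = 210 equally likely rank assignments) gives the two-sided p-value.
Step 5: p-value = 1.000000; compare to alpha = 0.1. fail to reject H0.

U_X = 12, p = 1.000000, fail to reject H0 at alpha = 0.1.


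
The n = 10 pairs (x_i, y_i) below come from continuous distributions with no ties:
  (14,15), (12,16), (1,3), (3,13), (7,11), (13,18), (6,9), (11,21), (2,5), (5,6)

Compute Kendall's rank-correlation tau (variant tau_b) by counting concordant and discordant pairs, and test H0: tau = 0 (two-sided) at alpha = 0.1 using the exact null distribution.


Step 1: Enumerate the 45 unordered pairs (i,j) with i<j and classify each by sign(x_j-x_i) * sign(y_j-y_i).
  (1,2):dx=-2,dy=+1->D; (1,3):dx=-13,dy=-12->C; (1,4):dx=-11,dy=-2->C; (1,5):dx=-7,dy=-4->C
  (1,6):dx=-1,dy=+3->D; (1,7):dx=-8,dy=-6->C; (1,8):dx=-3,dy=+6->D; (1,9):dx=-12,dy=-10->C
  (1,10):dx=-9,dy=-9->C; (2,3):dx=-11,dy=-13->C; (2,4):dx=-9,dy=-3->C; (2,5):dx=-5,dy=-5->C
  (2,6):dx=+1,dy=+2->C; (2,7):dx=-6,dy=-7->C; (2,8):dx=-1,dy=+5->D; (2,9):dx=-10,dy=-11->C
  (2,10):dx=-7,dy=-10->C; (3,4):dx=+2,dy=+10->C; (3,5):dx=+6,dy=+8->C; (3,6):dx=+12,dy=+15->C
  (3,7):dx=+5,dy=+6->C; (3,8):dx=+10,dy=+18->C; (3,9):dx=+1,dy=+2->C; (3,10):dx=+4,dy=+3->C
  (4,5):dx=+4,dy=-2->D; (4,6):dx=+10,dy=+5->C; (4,7):dx=+3,dy=-4->D; (4,8):dx=+8,dy=+8->C
  (4,9):dx=-1,dy=-8->C; (4,10):dx=+2,dy=-7->D; (5,6):dx=+6,dy=+7->C; (5,7):dx=-1,dy=-2->C
  (5,8):dx=+4,dy=+10->C; (5,9):dx=-5,dy=-6->C; (5,10):dx=-2,dy=-5->C; (6,7):dx=-7,dy=-9->C
  (6,8):dx=-2,dy=+3->D; (6,9):dx=-11,dy=-13->C; (6,10):dx=-8,dy=-12->C; (7,8):dx=+5,dy=+12->C
  (7,9):dx=-4,dy=-4->C; (7,10):dx=-1,dy=-3->C; (8,9):dx=-9,dy=-16->C; (8,10):dx=-6,dy=-15->C
  (9,10):dx=+3,dy=+1->C
Step 2: C = 37, D = 8, total pairs = 45.
Step 3: tau = (C - D)/(n(n-1)/2) = (37 - 8)/45 = 0.644444.
Step 4: Exact two-sided p-value (enumerate n! = 3628800 permutations of y under H0): p = 0.009148.
Step 5: alpha = 0.1. reject H0.

tau_b = 0.6444 (C=37, D=8), p = 0.009148, reject H0.


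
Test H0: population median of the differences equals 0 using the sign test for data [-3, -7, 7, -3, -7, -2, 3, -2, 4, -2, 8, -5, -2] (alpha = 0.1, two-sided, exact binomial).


Step 1: Discard zero differences. Original n = 13; n_eff = number of nonzero differences = 13.
Nonzero differences (with sign): -3, -7, +7, -3, -7, -2, +3, -2, +4, -2, +8, -5, -2
Step 2: Count signs: positive = 4, negative = 9.
Step 3: Under H0: P(positive) = 0.5, so the number of positives S ~ Bin(13, 0.5).
Step 4: Two-sided exact p-value = sum of Bin(13,0.5) probabilities at or below the observed probability = 0.266846.
Step 5: alpha = 0.1. fail to reject H0.

n_eff = 13, pos = 4, neg = 9, p = 0.266846, fail to reject H0.


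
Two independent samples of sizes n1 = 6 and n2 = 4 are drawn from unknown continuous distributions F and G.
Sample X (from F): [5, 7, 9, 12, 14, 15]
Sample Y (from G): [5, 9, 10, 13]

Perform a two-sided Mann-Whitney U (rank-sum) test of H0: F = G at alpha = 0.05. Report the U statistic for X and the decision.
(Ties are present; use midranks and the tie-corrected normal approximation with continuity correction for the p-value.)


Step 1: Combine and sort all 10 observations; assign midranks.
sorted (value, group): (5,X), (5,Y), (7,X), (9,X), (9,Y), (10,Y), (12,X), (13,Y), (14,X), (15,X)
ranks: 5->1.5, 5->1.5, 7->3, 9->4.5, 9->4.5, 10->6, 12->7, 13->8, 14->9, 15->10
Step 2: Rank sum for X: R1 = 1.5 + 3 + 4.5 + 7 + 9 + 10 = 35.
Step 3: U_X = R1 - n1(n1+1)/2 = 35 - 6*7/2 = 35 - 21 = 14.
       U_Y = n1*n2 - U_X = 24 - 14 = 10.
Step 4: Ties are present, so use the tie-corrected normal approximation (with continuity correction) for the p-value.
Step 5: p-value = 0.747637; compare to alpha = 0.05. fail to reject H0.

U_X = 14, p = 0.747637, fail to reject H0 at alpha = 0.05.


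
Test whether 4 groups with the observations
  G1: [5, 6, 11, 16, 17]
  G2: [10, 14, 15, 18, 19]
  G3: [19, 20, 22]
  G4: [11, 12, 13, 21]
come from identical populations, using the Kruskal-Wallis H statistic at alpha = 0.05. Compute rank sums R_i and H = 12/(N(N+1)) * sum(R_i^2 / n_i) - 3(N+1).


Step 1: Combine all N = 17 observations and assign midranks.
sorted (value, group, rank): (5,G1,1), (6,G1,2), (10,G2,3), (11,G1,4.5), (11,G4,4.5), (12,G4,6), (13,G4,7), (14,G2,8), (15,G2,9), (16,G1,10), (17,G1,11), (18,G2,12), (19,G2,13.5), (19,G3,13.5), (20,G3,15), (21,G4,16), (22,G3,17)
Step 2: Sum ranks within each group.
R_1 = 28.5 (n_1 = 5)
R_2 = 45.5 (n_2 = 5)
R_3 = 45.5 (n_3 = 3)
R_4 = 33.5 (n_4 = 4)
Step 3: H = 12/(N(N+1)) * sum(R_i^2/n_i) - 3(N+1)
     = 12/(17*18) * (28.5^2/5 + 45.5^2/5 + 45.5^2/3 + 33.5^2/4) - 3*18
     = 0.039216 * 1547.15 - 54
     = 6.672386.
Step 4: Ties present; correction factor C = 1 - 12/(17^3 - 17) = 0.997549. Corrected H = 6.672386 / 0.997549 = 6.688780.
Step 5: Under H0, H ~ chi^2(3); p-value = 0.082508.
Step 6: alpha = 0.05. fail to reject H0.

H = 6.6888, df = 3, p = 0.082508, fail to reject H0.


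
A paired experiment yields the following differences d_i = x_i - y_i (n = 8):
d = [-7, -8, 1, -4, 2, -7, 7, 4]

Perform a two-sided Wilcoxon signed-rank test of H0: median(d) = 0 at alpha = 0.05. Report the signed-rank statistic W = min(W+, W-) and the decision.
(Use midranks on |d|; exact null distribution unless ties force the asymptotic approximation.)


Step 1: Drop any zero differences (none here) and take |d_i|.
|d| = [7, 8, 1, 4, 2, 7, 7, 4]
Step 2: Midrank |d_i| (ties get averaged ranks).
ranks: |7|->6, |8|->8, |1|->1, |4|->3.5, |2|->2, |7|->6, |7|->6, |4|->3.5
Step 3: Attach original signs; sum ranks with positive sign and with negative sign.
W+ = 1 + 2 + 6 + 3.5 = 12.5
W- = 6 + 8 + 3.5 + 6 = 23.5
(Check: W+ + W- = 36 should equal n(n+1)/2 = 36.)
Step 4: Test statistic W = min(W+, W-) = 12.5.
Step 5: Ties in |d|, so use the tie-corrected normal approximation.
        E[W] = n(n+1)/4 = 8*9/4 = 18.
        Tie groups: |d|=4 (t=2), |d|=7 (t=3); sum(t^3 - t) = 30.
        Var[W] = n(n+1)(2n+1)/24 - sum(t^3-t)/48 = 1224/24 - 30/48 = 50.375.
        z = (W - E[W]) / sqrt(Var[W]) = (12.5 - 18) / 7.0975 = -0.7749.
        Two-sided p = 2*Phi(z) = 0.438389.
Step 6: alpha = 0.05. fail to reject H0.

W+ = 12.5, W- = 23.5, W = min = 12.5, p = 0.438389, fail to reject H0.


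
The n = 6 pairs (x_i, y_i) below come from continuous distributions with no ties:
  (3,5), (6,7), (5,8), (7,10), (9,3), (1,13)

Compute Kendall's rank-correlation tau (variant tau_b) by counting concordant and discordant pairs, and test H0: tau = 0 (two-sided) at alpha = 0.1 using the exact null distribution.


Step 1: Enumerate the 15 unordered pairs (i,j) with i<j and classify each by sign(x_j-x_i) * sign(y_j-y_i).
  (1,2):dx=+3,dy=+2->C; (1,3):dx=+2,dy=+3->C; (1,4):dx=+4,dy=+5->C; (1,5):dx=+6,dy=-2->D
  (1,6):dx=-2,dy=+8->D; (2,3):dx=-1,dy=+1->D; (2,4):dx=+1,dy=+3->C; (2,5):dx=+3,dy=-4->D
  (2,6):dx=-5,dy=+6->D; (3,4):dx=+2,dy=+2->C; (3,5):dx=+4,dy=-5->D; (3,6):dx=-4,dy=+5->D
  (4,5):dx=+2,dy=-7->D; (4,6):dx=-6,dy=+3->D; (5,6):dx=-8,dy=+10->D
Step 2: C = 5, D = 10, total pairs = 15.
Step 3: tau = (C - D)/(n(n-1)/2) = (5 - 10)/15 = -0.333333.
Step 4: Exact two-sided p-value (enumerate n! = 720 permutations of y under H0): p = 0.469444.
Step 5: alpha = 0.1. fail to reject H0.

tau_b = -0.3333 (C=5, D=10), p = 0.469444, fail to reject H0.


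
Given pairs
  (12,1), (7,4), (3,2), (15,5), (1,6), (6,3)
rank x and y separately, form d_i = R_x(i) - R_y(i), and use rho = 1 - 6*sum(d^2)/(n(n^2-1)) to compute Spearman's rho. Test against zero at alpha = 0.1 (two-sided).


Step 1: Rank x and y separately (midranks; no ties here).
rank(x): 12->5, 7->4, 3->2, 15->6, 1->1, 6->3
rank(y): 1->1, 4->4, 2->2, 5->5, 6->6, 3->3
Step 2: d_i = R_x(i) - R_y(i); compute d_i^2.
  (5-1)^2=16, (4-4)^2=0, (2-2)^2=0, (6-5)^2=1, (1-6)^2=25, (3-3)^2=0
sum(d^2) = 42.
Step 3: rho = 1 - 6*42 / (6*(6^2 - 1)) = 1 - 252/210 = -0.200000.
Step 4: Under H0, t = rho * sqrt((n-2)/(1-rho^2)) = -0.4082 ~ t(4).
Step 5: Two-sided p-value from the t-distribution with 4 df = 0.704000.
Step 6: alpha = 0.1. fail to reject H0.

rho = -0.2000, p = 0.704000, fail to reject H0 at alpha = 0.1.


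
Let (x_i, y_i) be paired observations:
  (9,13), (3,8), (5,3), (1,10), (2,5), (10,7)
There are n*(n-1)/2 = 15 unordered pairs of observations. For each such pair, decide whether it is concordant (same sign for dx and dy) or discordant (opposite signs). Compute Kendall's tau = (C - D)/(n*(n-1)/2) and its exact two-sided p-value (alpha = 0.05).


Step 1: Enumerate the 15 unordered pairs (i,j) with i<j and classify each by sign(x_j-x_i) * sign(y_j-y_i).
  (1,2):dx=-6,dy=-5->C; (1,3):dx=-4,dy=-10->C; (1,4):dx=-8,dy=-3->C; (1,5):dx=-7,dy=-8->C
  (1,6):dx=+1,dy=-6->D; (2,3):dx=+2,dy=-5->D; (2,4):dx=-2,dy=+2->D; (2,5):dx=-1,dy=-3->C
  (2,6):dx=+7,dy=-1->D; (3,4):dx=-4,dy=+7->D; (3,5):dx=-3,dy=+2->D; (3,6):dx=+5,dy=+4->C
  (4,5):dx=+1,dy=-5->D; (4,6):dx=+9,dy=-3->D; (5,6):dx=+8,dy=+2->C
Step 2: C = 7, D = 8, total pairs = 15.
Step 3: tau = (C - D)/(n(n-1)/2) = (7 - 8)/15 = -0.066667.
Step 4: Exact two-sided p-value (enumerate n! = 720 permutations of y under H0): p = 1.000000.
Step 5: alpha = 0.05. fail to reject H0.

tau_b = -0.0667 (C=7, D=8), p = 1.000000, fail to reject H0.


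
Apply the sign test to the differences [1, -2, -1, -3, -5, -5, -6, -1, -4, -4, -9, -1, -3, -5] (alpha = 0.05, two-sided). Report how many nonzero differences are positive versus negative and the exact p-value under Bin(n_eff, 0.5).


Step 1: Discard zero differences. Original n = 14; n_eff = number of nonzero differences = 14.
Nonzero differences (with sign): +1, -2, -1, -3, -5, -5, -6, -1, -4, -4, -9, -1, -3, -5
Step 2: Count signs: positive = 1, negative = 13.
Step 3: Under H0: P(positive) = 0.5, so the number of positives S ~ Bin(14, 0.5).
Step 4: Two-sided exact p-value = sum of Bin(14,0.5) probabilities at or below the observed probability = 0.001831.
Step 5: alpha = 0.05. reject H0.

n_eff = 14, pos = 1, neg = 13, p = 0.001831, reject H0.


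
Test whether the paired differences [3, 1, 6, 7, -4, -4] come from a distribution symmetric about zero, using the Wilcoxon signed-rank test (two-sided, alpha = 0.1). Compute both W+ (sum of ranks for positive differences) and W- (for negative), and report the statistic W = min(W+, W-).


Step 1: Drop any zero differences (none here) and take |d_i|.
|d| = [3, 1, 6, 7, 4, 4]
Step 2: Midrank |d_i| (ties get averaged ranks).
ranks: |3|->2, |1|->1, |6|->5, |7|->6, |4|->3.5, |4|->3.5
Step 3: Attach original signs; sum ranks with positive sign and with negative sign.
W+ = 2 + 1 + 5 + 6 = 14
W- = 3.5 + 3.5 = 7
(Check: W+ + W- = 21 should equal n(n+1)/2 = 21.)
Step 4: Test statistic W = min(W+, W-) = 7.
Step 5: Ties in |d|, so use the tie-corrected normal approximation.
        E[W] = n(n+1)/4 = 6*7/4 = 10.5.
        Tie groups: |d|=4 (t=2); sum(t^3 - t) = 6.
        Var[W] = n(n+1)(2n+1)/24 - sum(t^3-t)/48 = 546/24 - 6/48 = 22.625.
        z = (W - E[W]) / sqrt(Var[W]) = (7 - 10.5) / 4.7566 = -0.7358.
        Two-sided p = 2*Phi(z) = 0.461838.
Step 6: alpha = 0.1. fail to reject H0.

W+ = 14, W- = 7, W = min = 7, p = 0.461838, fail to reject H0.


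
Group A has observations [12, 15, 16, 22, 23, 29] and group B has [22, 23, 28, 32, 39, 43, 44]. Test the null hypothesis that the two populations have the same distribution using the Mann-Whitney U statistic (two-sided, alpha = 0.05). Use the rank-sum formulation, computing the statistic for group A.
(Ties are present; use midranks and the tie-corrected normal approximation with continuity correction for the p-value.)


Step 1: Combine and sort all 13 observations; assign midranks.
sorted (value, group): (12,X), (15,X), (16,X), (22,X), (22,Y), (23,X), (23,Y), (28,Y), (29,X), (32,Y), (39,Y), (43,Y), (44,Y)
ranks: 12->1, 15->2, 16->3, 22->4.5, 22->4.5, 23->6.5, 23->6.5, 28->8, 29->9, 32->10, 39->11, 43->12, 44->13
Step 2: Rank sum for X: R1 = 1 + 2 + 3 + 4.5 + 6.5 + 9 = 26.
Step 3: U_X = R1 - n1(n1+1)/2 = 26 - 6*7/2 = 26 - 21 = 5.
       U_Y = n1*n2 - U_X = 42 - 5 = 37.
Step 4: Ties are present, so use the tie-corrected normal approximation (with continuity correction) for the p-value.
Step 5: p-value = 0.026392; compare to alpha = 0.05. reject H0.

U_X = 5, p = 0.026392, reject H0 at alpha = 0.05.


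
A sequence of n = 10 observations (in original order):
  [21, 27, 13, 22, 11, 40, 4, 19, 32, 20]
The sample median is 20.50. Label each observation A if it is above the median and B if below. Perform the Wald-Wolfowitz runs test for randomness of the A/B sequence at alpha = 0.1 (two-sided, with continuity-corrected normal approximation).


Step 1: Compute median = 20.50; label A = above, B = below.
Labels in order: AABABABBAB  (n_A = 5, n_B = 5)
Step 2: Count runs R = 8.
Step 3: Under H0 (random ordering), E[R] = 2*n_A*n_B/(n_A+n_B) + 1 = 2*5*5/10 + 1 = 6.0000.
        Var[R] = 2*n_A*n_B*(2*n_A*n_B - n_A - n_B) / ((n_A+n_B)^2 * (n_A+n_B-1)) = 2000/900 = 2.2222.
        SD[R] = 1.4907.
Step 4: Continuity-corrected z = (R - 0.5 - E[R]) / SD[R] = (8 - 0.5 - 6.0000) / 1.4907 = 1.0062.
Step 5: Two-sided p-value via normal approximation = 2*(1 - Phi(|z|)) = 0.314305.
Step 6: alpha = 0.1. fail to reject H0.

R = 8, z = 1.0062, p = 0.314305, fail to reject H0.


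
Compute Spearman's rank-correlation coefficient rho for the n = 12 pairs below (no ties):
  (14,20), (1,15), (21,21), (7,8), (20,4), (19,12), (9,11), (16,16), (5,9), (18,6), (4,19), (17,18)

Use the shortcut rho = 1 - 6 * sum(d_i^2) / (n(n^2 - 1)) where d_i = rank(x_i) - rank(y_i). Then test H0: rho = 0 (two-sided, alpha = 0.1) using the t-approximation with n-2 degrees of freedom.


Step 1: Rank x and y separately (midranks; no ties here).
rank(x): 14->6, 1->1, 21->12, 7->4, 20->11, 19->10, 9->5, 16->7, 5->3, 18->9, 4->2, 17->8
rank(y): 20->11, 15->7, 21->12, 8->3, 4->1, 12->6, 11->5, 16->8, 9->4, 6->2, 19->10, 18->9
Step 2: d_i = R_x(i) - R_y(i); compute d_i^2.
  (6-11)^2=25, (1-7)^2=36, (12-12)^2=0, (4-3)^2=1, (11-1)^2=100, (10-6)^2=16, (5-5)^2=0, (7-8)^2=1, (3-4)^2=1, (9-2)^2=49, (2-10)^2=64, (8-9)^2=1
sum(d^2) = 294.
Step 3: rho = 1 - 6*294 / (12*(12^2 - 1)) = 1 - 1764/1716 = -0.027972.
Step 4: Under H0, t = rho * sqrt((n-2)/(1-rho^2)) = -0.0885 ~ t(10).
Step 5: Two-sided p-value from the t-distribution with 10 df = 0.931234.
Step 6: alpha = 0.1. fail to reject H0.

rho = -0.0280, p = 0.931234, fail to reject H0 at alpha = 0.1.


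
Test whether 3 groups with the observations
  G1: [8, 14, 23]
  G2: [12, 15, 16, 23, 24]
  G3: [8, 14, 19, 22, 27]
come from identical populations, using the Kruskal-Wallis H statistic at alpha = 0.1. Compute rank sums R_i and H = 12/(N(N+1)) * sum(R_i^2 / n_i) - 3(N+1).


Step 1: Combine all N = 13 observations and assign midranks.
sorted (value, group, rank): (8,G1,1.5), (8,G3,1.5), (12,G2,3), (14,G1,4.5), (14,G3,4.5), (15,G2,6), (16,G2,7), (19,G3,8), (22,G3,9), (23,G1,10.5), (23,G2,10.5), (24,G2,12), (27,G3,13)
Step 2: Sum ranks within each group.
R_1 = 16.5 (n_1 = 3)
R_2 = 38.5 (n_2 = 5)
R_3 = 36 (n_3 = 5)
Step 3: H = 12/(N(N+1)) * sum(R_i^2/n_i) - 3(N+1)
     = 12/(13*14) * (16.5^2/3 + 38.5^2/5 + 36^2/5) - 3*14
     = 0.065934 * 646.4 - 42
     = 0.619780.
Step 4: Ties present; correction factor C = 1 - 18/(13^3 - 13) = 0.991758. Corrected H = 0.619780 / 0.991758 = 0.624931.
Step 5: Under H0, H ~ chi^2(2); p-value = 0.731641.
Step 6: alpha = 0.1. fail to reject H0.

H = 0.6249, df = 2, p = 0.731641, fail to reject H0.


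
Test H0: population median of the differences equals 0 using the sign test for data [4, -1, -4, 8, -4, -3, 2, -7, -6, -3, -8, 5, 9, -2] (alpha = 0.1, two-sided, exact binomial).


Step 1: Discard zero differences. Original n = 14; n_eff = number of nonzero differences = 14.
Nonzero differences (with sign): +4, -1, -4, +8, -4, -3, +2, -7, -6, -3, -8, +5, +9, -2
Step 2: Count signs: positive = 5, negative = 9.
Step 3: Under H0: P(positive) = 0.5, so the number of positives S ~ Bin(14, 0.5).
Step 4: Two-sided exact p-value = sum of Bin(14,0.5) probabilities at or below the observed probability = 0.423950.
Step 5: alpha = 0.1. fail to reject H0.

n_eff = 14, pos = 5, neg = 9, p = 0.423950, fail to reject H0.


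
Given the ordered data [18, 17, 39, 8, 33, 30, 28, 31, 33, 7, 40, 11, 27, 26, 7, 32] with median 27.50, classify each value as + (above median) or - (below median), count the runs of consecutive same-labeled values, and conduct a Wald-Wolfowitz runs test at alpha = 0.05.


Step 1: Compute median = 27.50; label A = above, B = below.
Labels in order: BBABAAAAABABBBBA  (n_A = 8, n_B = 8)
Step 2: Count runs R = 8.
Step 3: Under H0 (random ordering), E[R] = 2*n_A*n_B/(n_A+n_B) + 1 = 2*8*8/16 + 1 = 9.0000.
        Var[R] = 2*n_A*n_B*(2*n_A*n_B - n_A - n_B) / ((n_A+n_B)^2 * (n_A+n_B-1)) = 14336/3840 = 3.7333.
        SD[R] = 1.9322.
Step 4: Continuity-corrected z = (R + 0.5 - E[R]) / SD[R] = (8 + 0.5 - 9.0000) / 1.9322 = -0.2588.
Step 5: Two-sided p-value via normal approximation = 2*(1 - Phi(|z|)) = 0.795809.
Step 6: alpha = 0.05. fail to reject H0.

R = 8, z = -0.2588, p = 0.795809, fail to reject H0.


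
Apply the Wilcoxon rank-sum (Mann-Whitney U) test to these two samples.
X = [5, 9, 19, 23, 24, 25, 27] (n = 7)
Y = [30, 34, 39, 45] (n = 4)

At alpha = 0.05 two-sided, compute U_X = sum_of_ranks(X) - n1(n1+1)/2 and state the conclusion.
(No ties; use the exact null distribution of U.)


Step 1: Combine and sort all 11 observations; assign midranks.
sorted (value, group): (5,X), (9,X), (19,X), (23,X), (24,X), (25,X), (27,X), (30,Y), (34,Y), (39,Y), (45,Y)
ranks: 5->1, 9->2, 19->3, 23->4, 24->5, 25->6, 27->7, 30->8, 34->9, 39->10, 45->11
Step 2: Rank sum for X: R1 = 1 + 2 + 3 + 4 + 5 + 6 + 7 = 28.
Step 3: U_X = R1 - n1(n1+1)/2 = 28 - 7*8/2 = 28 - 28 = 0.
       U_Y = n1*n2 - U_X = 28 - 0 = 28.
Step 4: No ties, so the exact null distribution of U (based on enumerating the C(11,7) = 330 equally likely rank assignments) gives the two-sided p-value.
Step 5: p-value = 0.006061; compare to alpha = 0.05. reject H0.

U_X = 0, p = 0.006061, reject H0 at alpha = 0.05.


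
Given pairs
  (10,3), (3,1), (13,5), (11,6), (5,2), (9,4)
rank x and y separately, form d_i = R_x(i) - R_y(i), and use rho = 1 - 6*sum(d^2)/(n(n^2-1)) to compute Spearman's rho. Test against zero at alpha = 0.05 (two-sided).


Step 1: Rank x and y separately (midranks; no ties here).
rank(x): 10->4, 3->1, 13->6, 11->5, 5->2, 9->3
rank(y): 3->3, 1->1, 5->5, 6->6, 2->2, 4->4
Step 2: d_i = R_x(i) - R_y(i); compute d_i^2.
  (4-3)^2=1, (1-1)^2=0, (6-5)^2=1, (5-6)^2=1, (2-2)^2=0, (3-4)^2=1
sum(d^2) = 4.
Step 3: rho = 1 - 6*4 / (6*(6^2 - 1)) = 1 - 24/210 = 0.885714.
Step 4: Under H0, t = rho * sqrt((n-2)/(1-rho^2)) = 3.8158 ~ t(4).
Step 5: Two-sided p-value from the t-distribution with 4 df = 0.018845.
Step 6: alpha = 0.05. reject H0.

rho = 0.8857, p = 0.018845, reject H0 at alpha = 0.05.


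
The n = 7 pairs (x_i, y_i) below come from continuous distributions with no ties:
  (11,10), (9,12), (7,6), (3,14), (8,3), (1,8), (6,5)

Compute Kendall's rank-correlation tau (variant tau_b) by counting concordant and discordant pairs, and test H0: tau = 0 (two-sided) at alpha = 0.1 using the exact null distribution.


Step 1: Enumerate the 21 unordered pairs (i,j) with i<j and classify each by sign(x_j-x_i) * sign(y_j-y_i).
  (1,2):dx=-2,dy=+2->D; (1,3):dx=-4,dy=-4->C; (1,4):dx=-8,dy=+4->D; (1,5):dx=-3,dy=-7->C
  (1,6):dx=-10,dy=-2->C; (1,7):dx=-5,dy=-5->C; (2,3):dx=-2,dy=-6->C; (2,4):dx=-6,dy=+2->D
  (2,5):dx=-1,dy=-9->C; (2,6):dx=-8,dy=-4->C; (2,7):dx=-3,dy=-7->C; (3,4):dx=-4,dy=+8->D
  (3,5):dx=+1,dy=-3->D; (3,6):dx=-6,dy=+2->D; (3,7):dx=-1,dy=-1->C; (4,5):dx=+5,dy=-11->D
  (4,6):dx=-2,dy=-6->C; (4,7):dx=+3,dy=-9->D; (5,6):dx=-7,dy=+5->D; (5,7):dx=-2,dy=+2->D
  (6,7):dx=+5,dy=-3->D
Step 2: C = 10, D = 11, total pairs = 21.
Step 3: tau = (C - D)/(n(n-1)/2) = (10 - 11)/21 = -0.047619.
Step 4: Exact two-sided p-value (enumerate n! = 5040 permutations of y under H0): p = 1.000000.
Step 5: alpha = 0.1. fail to reject H0.

tau_b = -0.0476 (C=10, D=11), p = 1.000000, fail to reject H0.


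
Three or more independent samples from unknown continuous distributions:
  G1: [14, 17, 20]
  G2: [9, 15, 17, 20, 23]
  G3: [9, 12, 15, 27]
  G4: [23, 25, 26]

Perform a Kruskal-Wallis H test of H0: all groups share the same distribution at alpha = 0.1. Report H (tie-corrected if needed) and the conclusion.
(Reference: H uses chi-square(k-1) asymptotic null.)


Step 1: Combine all N = 15 observations and assign midranks.
sorted (value, group, rank): (9,G2,1.5), (9,G3,1.5), (12,G3,3), (14,G1,4), (15,G2,5.5), (15,G3,5.5), (17,G1,7.5), (17,G2,7.5), (20,G1,9.5), (20,G2,9.5), (23,G2,11.5), (23,G4,11.5), (25,G4,13), (26,G4,14), (27,G3,15)
Step 2: Sum ranks within each group.
R_1 = 21 (n_1 = 3)
R_2 = 35.5 (n_2 = 5)
R_3 = 25 (n_3 = 4)
R_4 = 38.5 (n_4 = 3)
Step 3: H = 12/(N(N+1)) * sum(R_i^2/n_i) - 3(N+1)
     = 12/(15*16) * (21^2/3 + 35.5^2/5 + 25^2/4 + 38.5^2/3) - 3*16
     = 0.050000 * 1049.38 - 48
     = 4.469167.
Step 4: Ties present; correction factor C = 1 - 30/(15^3 - 15) = 0.991071. Corrected H = 4.469167 / 0.991071 = 4.509429.
Step 5: Under H0, H ~ chi^2(3); p-value = 0.211451.
Step 6: alpha = 0.1. fail to reject H0.

H = 4.5094, df = 3, p = 0.211451, fail to reject H0.


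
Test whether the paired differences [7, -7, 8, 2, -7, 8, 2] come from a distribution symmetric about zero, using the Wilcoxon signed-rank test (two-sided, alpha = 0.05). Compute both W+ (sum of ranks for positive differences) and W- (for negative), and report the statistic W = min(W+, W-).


Step 1: Drop any zero differences (none here) and take |d_i|.
|d| = [7, 7, 8, 2, 7, 8, 2]
Step 2: Midrank |d_i| (ties get averaged ranks).
ranks: |7|->4, |7|->4, |8|->6.5, |2|->1.5, |7|->4, |8|->6.5, |2|->1.5
Step 3: Attach original signs; sum ranks with positive sign and with negative sign.
W+ = 4 + 6.5 + 1.5 + 6.5 + 1.5 = 20
W- = 4 + 4 = 8
(Check: W+ + W- = 28 should equal n(n+1)/2 = 28.)
Step 4: Test statistic W = min(W+, W-) = 8.
Step 5: Ties in |d|, so use the tie-corrected normal approximation.
        E[W] = n(n+1)/4 = 7*8/4 = 14.
        Tie groups: |d|=2 (t=2), |d|=7 (t=3), |d|=8 (t=2); sum(t^3 - t) = 36.
        Var[W] = n(n+1)(2n+1)/24 - sum(t^3-t)/48 = 840/24 - 36/48 = 34.25.
        z = (W - E[W]) / sqrt(Var[W]) = (8 - 14) / 5.8523 = -1.0252.
        Two-sided p = 2*Phi(z) = 0.305255.
Step 6: alpha = 0.05. fail to reject H0.

W+ = 20, W- = 8, W = min = 8, p = 0.305255, fail to reject H0.


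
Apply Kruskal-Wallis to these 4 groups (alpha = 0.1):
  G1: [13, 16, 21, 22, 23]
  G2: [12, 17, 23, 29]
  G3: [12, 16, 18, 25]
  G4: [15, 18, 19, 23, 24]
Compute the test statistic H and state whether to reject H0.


Step 1: Combine all N = 18 observations and assign midranks.
sorted (value, group, rank): (12,G2,1.5), (12,G3,1.5), (13,G1,3), (15,G4,4), (16,G1,5.5), (16,G3,5.5), (17,G2,7), (18,G3,8.5), (18,G4,8.5), (19,G4,10), (21,G1,11), (22,G1,12), (23,G1,14), (23,G2,14), (23,G4,14), (24,G4,16), (25,G3,17), (29,G2,18)
Step 2: Sum ranks within each group.
R_1 = 45.5 (n_1 = 5)
R_2 = 40.5 (n_2 = 4)
R_3 = 32.5 (n_3 = 4)
R_4 = 52.5 (n_4 = 5)
Step 3: H = 12/(N(N+1)) * sum(R_i^2/n_i) - 3(N+1)
     = 12/(18*19) * (45.5^2/5 + 40.5^2/4 + 32.5^2/4 + 52.5^2/5) - 3*19
     = 0.035088 * 1639.42 - 57
     = 0.523684.
Step 4: Ties present; correction factor C = 1 - 42/(18^3 - 18) = 0.992776. Corrected H = 0.523684 / 0.992776 = 0.527495.
Step 5: Under H0, H ~ chi^2(3); p-value = 0.912811.
Step 6: alpha = 0.1. fail to reject H0.

H = 0.5275, df = 3, p = 0.912811, fail to reject H0.


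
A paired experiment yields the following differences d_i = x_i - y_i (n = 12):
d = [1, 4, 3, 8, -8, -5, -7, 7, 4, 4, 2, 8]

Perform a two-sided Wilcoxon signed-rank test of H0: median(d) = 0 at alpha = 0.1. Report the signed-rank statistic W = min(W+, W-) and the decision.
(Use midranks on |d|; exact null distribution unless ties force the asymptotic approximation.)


Step 1: Drop any zero differences (none here) and take |d_i|.
|d| = [1, 4, 3, 8, 8, 5, 7, 7, 4, 4, 2, 8]
Step 2: Midrank |d_i| (ties get averaged ranks).
ranks: |1|->1, |4|->5, |3|->3, |8|->11, |8|->11, |5|->7, |7|->8.5, |7|->8.5, |4|->5, |4|->5, |2|->2, |8|->11
Step 3: Attach original signs; sum ranks with positive sign and with negative sign.
W+ = 1 + 5 + 3 + 11 + 8.5 + 5 + 5 + 2 + 11 = 51.5
W- = 11 + 7 + 8.5 = 26.5
(Check: W+ + W- = 78 should equal n(n+1)/2 = 78.)
Step 4: Test statistic W = min(W+, W-) = 26.5.
Step 5: Ties in |d|, so use the tie-corrected normal approximation.
        E[W] = n(n+1)/4 = 12*13/4 = 39.
        Tie groups: |d|=4 (t=3), |d|=7 (t=2), |d|=8 (t=3); sum(t^3 - t) = 54.
        Var[W] = n(n+1)(2n+1)/24 - sum(t^3-t)/48 = 3900/24 - 54/48 = 161.375.
        z = (W - E[W]) / sqrt(Var[W]) = (26.5 - 39) / 12.7033 = -0.9840.
        Two-sided p = 2*Phi(z) = 0.325119.
Step 6: alpha = 0.1. fail to reject H0.

W+ = 51.5, W- = 26.5, W = min = 26.5, p = 0.325119, fail to reject H0.


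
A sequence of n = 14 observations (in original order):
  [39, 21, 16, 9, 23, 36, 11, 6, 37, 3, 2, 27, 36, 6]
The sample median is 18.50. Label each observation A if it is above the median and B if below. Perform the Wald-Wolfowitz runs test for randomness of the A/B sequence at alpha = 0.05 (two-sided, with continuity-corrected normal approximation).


Step 1: Compute median = 18.50; label A = above, B = below.
Labels in order: AABBAABBABBAAB  (n_A = 7, n_B = 7)
Step 2: Count runs R = 8.
Step 3: Under H0 (random ordering), E[R] = 2*n_A*n_B/(n_A+n_B) + 1 = 2*7*7/14 + 1 = 8.0000.
        Var[R] = 2*n_A*n_B*(2*n_A*n_B - n_A - n_B) / ((n_A+n_B)^2 * (n_A+n_B-1)) = 8232/2548 = 3.2308.
        SD[R] = 1.7974.
Step 4: R = E[R], so z = 0 with no continuity correction.
Step 5: Two-sided p-value via normal approximation = 2*(1 - Phi(|z|)) = 1.000000.
Step 6: alpha = 0.05. fail to reject H0.

R = 8, z = 0.0000, p = 1.000000, fail to reject H0.


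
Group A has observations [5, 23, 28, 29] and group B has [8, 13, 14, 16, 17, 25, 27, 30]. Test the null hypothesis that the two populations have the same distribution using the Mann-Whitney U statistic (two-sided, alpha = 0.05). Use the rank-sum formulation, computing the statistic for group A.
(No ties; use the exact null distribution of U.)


Step 1: Combine and sort all 12 observations; assign midranks.
sorted (value, group): (5,X), (8,Y), (13,Y), (14,Y), (16,Y), (17,Y), (23,X), (25,Y), (27,Y), (28,X), (29,X), (30,Y)
ranks: 5->1, 8->2, 13->3, 14->4, 16->5, 17->6, 23->7, 25->8, 27->9, 28->10, 29->11, 30->12
Step 2: Rank sum for X: R1 = 1 + 7 + 10 + 11 = 29.
Step 3: U_X = R1 - n1(n1+1)/2 = 29 - 4*5/2 = 29 - 10 = 19.
       U_Y = n1*n2 - U_X = 32 - 19 = 13.
Step 4: No ties, so the exact null distribution of U (based on enumerating the C(12,4) = 495 equally likely rank assignments) gives the two-sided p-value.
Step 5: p-value = 0.682828; compare to alpha = 0.05. fail to reject H0.

U_X = 19, p = 0.682828, fail to reject H0 at alpha = 0.05.


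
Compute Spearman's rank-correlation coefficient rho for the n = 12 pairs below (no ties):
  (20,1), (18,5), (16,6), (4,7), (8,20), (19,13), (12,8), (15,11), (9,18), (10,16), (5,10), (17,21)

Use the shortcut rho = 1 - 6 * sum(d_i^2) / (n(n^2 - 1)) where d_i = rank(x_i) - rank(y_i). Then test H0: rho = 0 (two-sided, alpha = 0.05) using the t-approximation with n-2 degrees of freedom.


Step 1: Rank x and y separately (midranks; no ties here).
rank(x): 20->12, 18->10, 16->8, 4->1, 8->3, 19->11, 12->6, 15->7, 9->4, 10->5, 5->2, 17->9
rank(y): 1->1, 5->2, 6->3, 7->4, 20->11, 13->8, 8->5, 11->7, 18->10, 16->9, 10->6, 21->12
Step 2: d_i = R_x(i) - R_y(i); compute d_i^2.
  (12-1)^2=121, (10-2)^2=64, (8-3)^2=25, (1-4)^2=9, (3-11)^2=64, (11-8)^2=9, (6-5)^2=1, (7-7)^2=0, (4-10)^2=36, (5-9)^2=16, (2-6)^2=16, (9-12)^2=9
sum(d^2) = 370.
Step 3: rho = 1 - 6*370 / (12*(12^2 - 1)) = 1 - 2220/1716 = -0.293706.
Step 4: Under H0, t = rho * sqrt((n-2)/(1-rho^2)) = -0.9716 ~ t(10).
Step 5: Two-sided p-value from the t-distribution with 10 df = 0.354148.
Step 6: alpha = 0.05. fail to reject H0.

rho = -0.2937, p = 0.354148, fail to reject H0 at alpha = 0.05.


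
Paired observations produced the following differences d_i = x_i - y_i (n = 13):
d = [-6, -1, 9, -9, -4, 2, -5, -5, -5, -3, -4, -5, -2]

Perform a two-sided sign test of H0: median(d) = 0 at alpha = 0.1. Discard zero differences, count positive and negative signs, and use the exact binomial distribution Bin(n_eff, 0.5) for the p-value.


Step 1: Discard zero differences. Original n = 13; n_eff = number of nonzero differences = 13.
Nonzero differences (with sign): -6, -1, +9, -9, -4, +2, -5, -5, -5, -3, -4, -5, -2
Step 2: Count signs: positive = 2, negative = 11.
Step 3: Under H0: P(positive) = 0.5, so the number of positives S ~ Bin(13, 0.5).
Step 4: Two-sided exact p-value = sum of Bin(13,0.5) probabilities at or below the observed probability = 0.022461.
Step 5: alpha = 0.1. reject H0.

n_eff = 13, pos = 2, neg = 11, p = 0.022461, reject H0.


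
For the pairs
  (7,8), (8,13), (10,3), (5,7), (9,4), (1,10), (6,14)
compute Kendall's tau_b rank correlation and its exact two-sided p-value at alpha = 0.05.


Step 1: Enumerate the 21 unordered pairs (i,j) with i<j and classify each by sign(x_j-x_i) * sign(y_j-y_i).
  (1,2):dx=+1,dy=+5->C; (1,3):dx=+3,dy=-5->D; (1,4):dx=-2,dy=-1->C; (1,5):dx=+2,dy=-4->D
  (1,6):dx=-6,dy=+2->D; (1,7):dx=-1,dy=+6->D; (2,3):dx=+2,dy=-10->D; (2,4):dx=-3,dy=-6->C
  (2,5):dx=+1,dy=-9->D; (2,6):dx=-7,dy=-3->C; (2,7):dx=-2,dy=+1->D; (3,4):dx=-5,dy=+4->D
  (3,5):dx=-1,dy=+1->D; (3,6):dx=-9,dy=+7->D; (3,7):dx=-4,dy=+11->D; (4,5):dx=+4,dy=-3->D
  (4,6):dx=-4,dy=+3->D; (4,7):dx=+1,dy=+7->C; (5,6):dx=-8,dy=+6->D; (5,7):dx=-3,dy=+10->D
  (6,7):dx=+5,dy=+4->C
Step 2: C = 6, D = 15, total pairs = 21.
Step 3: tau = (C - D)/(n(n-1)/2) = (6 - 15)/21 = -0.428571.
Step 4: Exact two-sided p-value (enumerate n! = 5040 permutations of y under H0): p = 0.238889.
Step 5: alpha = 0.05. fail to reject H0.

tau_b = -0.4286 (C=6, D=15), p = 0.238889, fail to reject H0.


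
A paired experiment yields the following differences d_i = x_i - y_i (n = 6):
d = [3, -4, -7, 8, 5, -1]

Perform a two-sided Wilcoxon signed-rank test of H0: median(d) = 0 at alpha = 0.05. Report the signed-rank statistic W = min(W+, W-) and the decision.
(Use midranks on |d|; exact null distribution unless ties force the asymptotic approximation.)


Step 1: Drop any zero differences (none here) and take |d_i|.
|d| = [3, 4, 7, 8, 5, 1]
Step 2: Midrank |d_i| (ties get averaged ranks).
ranks: |3|->2, |4|->3, |7|->5, |8|->6, |5|->4, |1|->1
Step 3: Attach original signs; sum ranks with positive sign and with negative sign.
W+ = 2 + 6 + 4 = 12
W- = 3 + 5 + 1 = 9
(Check: W+ + W- = 21 should equal n(n+1)/2 = 21.)
Step 4: Test statistic W = min(W+, W-) = 9.
Step 5: No ties, so the exact null distribution over the 2^6 = 64 sign assignments gives the two-sided p-value = 0.843750.
Step 6: alpha = 0.05. fail to reject H0.

W+ = 12, W- = 9, W = min = 9, p = 0.843750, fail to reject H0.
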